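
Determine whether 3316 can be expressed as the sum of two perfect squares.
20² + 54² (a=20, b=54)

Factorization: 3316 = 2^2 × 829
By Fermat: n is sum of two squares iff every prime p ≡ 3 (mod 4) appears to even power.
All primes ≡ 3 (mod 4) appear to even power.
Search a = 0, 1, 2, … for 3316 - a² a perfect square: first hit at a = 20: 3316 - 400 = 2916 = 54².
3316 = 20² + 54² = 400 + 2916 ✓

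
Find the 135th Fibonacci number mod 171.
34

Matrix identity: Q^n = [[F_(n+1), F_n], [F_n, F_(n-1)]] with Q = [[1,1],[1,0]].
n = 135 = 10000111₂. Square-and-multiply, entries mod 171:
Q^1 = [[1,1],[1,0]]
Q^2 = (Q^1)² = [[2,1],[1,1]]
Q^4 = (Q^2)² = [[5,3],[3,2]]
Q^8 = (Q^4)² = [[34,21],[21,13]]
Q^16 = (Q^8)² = [[58,132],[132,97]]
Q^33 = (Q^16)²·Q = [[37,97],[97,111]]
Q^67 = (Q^33)²·Q = [[168,5],[5,163]]
Q^135 = (Q^67)²·Q = [[150,34],[34,116]]
F_135 mod 171 = Q^135[0][1] = 34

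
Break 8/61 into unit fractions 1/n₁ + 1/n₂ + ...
1/8 + 1/163 + 1/79544

Greedy algorithm:
8/61: ceiling(61/8) = 8, use 1/8
3/488: ceiling(488/3) = 163, use 1/163
1/79544: ceiling(79544/1) = 79544, use 1/79544
Result: 8/61 = 1/8 + 1/163 + 1/79544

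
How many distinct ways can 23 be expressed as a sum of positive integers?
1255

p(n) counts ways to write n as a sum of positive integers (order ignored).
Euler's pentagonal recurrence: p(k) = p(k-1) + p(k-2) - p(k-5) - p(k-7) + p(k-12) + p(k-15) - ... (offsets j(3j∓1)/2, signs ++--, p(0)=1, p(<0)=0).
DP table for k = 0..22: p(0)=1, p(1)=1, p(2)=2, p(3)=3, p(4)=5, p(5)=7, p(6)=11, p(7)=15, p(8)=22, p(9)=30, p(10)=42, p(11)=56, p(12)=77, p(13)=101, p(14)=135, p(15)=176, p(16)=231, p(17)=297, p(18)=385, p(19)=490, p(20)=627, p(21)=792, p(22)=1002.
Final step: p(23) = p(22) + p(21) - p(18) - p(16) + p(11) + p(8) - p(1)
= 1002 + 792 - 385 - 231 + 56 + 22 - 1
= 1255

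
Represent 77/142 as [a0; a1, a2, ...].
[0; 1, 1, 5, 2, 2, 2]

Euclidean algorithm steps:
77 = 0 × 142 + 77
142 = 1 × 77 + 65
77 = 1 × 65 + 12
65 = 5 × 12 + 5
12 = 2 × 5 + 2
5 = 2 × 2 + 1
2 = 2 × 1 + 0
Continued fraction: [0; 1, 1, 5, 2, 2, 2]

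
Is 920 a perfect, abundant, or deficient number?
abundant

Proper divisors of 920: sum = 1 + 2 + 4 + 5 + 8 + 10 + 20 + 23 + 40 + 46 + 92 + 115 + 184 + 230 + 460 = 1240
Since 1240 > 920, 920 is abundant.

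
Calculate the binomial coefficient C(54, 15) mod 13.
4

Using Lucas' theorem:
Write n=54 and k=15 in base 13:
n in base 13: [4, 2]
k in base 13: [1, 2]
C(54,15) mod 13 = ∏ C(n_i, k_i) mod 13
Digit binomials (mod 13): C(4,1) = 4; C(2,2) = 1
Product: 4 × 1 = 4 ≡ 4 (mod 13)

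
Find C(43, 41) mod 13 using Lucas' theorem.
6

Using Lucas' theorem:
Write n=43 and k=41 in base 13:
n in base 13: [3, 4]
k in base 13: [3, 2]
C(43,41) mod 13 = ∏ C(n_i, k_i) mod 13
Digit binomials (mod 13): C(3,3) = 1; C(4,2) = 6
Product: 1 × 6 = 6 ≡ 6 (mod 13)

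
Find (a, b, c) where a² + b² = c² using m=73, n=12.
(5185, 1752, 5473)

Euclid's formula: a = m² - n², b = 2mn, c = m² + n²
m = 73, n = 12
a = 73² - 12² = 5329 - 144 = 5185
b = 2 × 73 × 12 = 1752
c = 73² + 12² = 5329 + 144 = 5473
Verification: 5185² + 1752² = 26884225 + 3069504 = 29953729 = 5473² ✓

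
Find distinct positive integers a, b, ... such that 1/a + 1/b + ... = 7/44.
1/7 + 1/62 + 1/9548

Greedy algorithm:
7/44: ceiling(44/7) = 7, use 1/7
5/308: ceiling(308/5) = 62, use 1/62
1/9548: ceiling(9548/1) = 9548, use 1/9548
Result: 7/44 = 1/7 + 1/62 + 1/9548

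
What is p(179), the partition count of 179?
625846753120

p(n) counts ways to write n as a sum of positive integers (order ignored).
Euler's pentagonal recurrence: p(k) = p(k-1) + p(k-2) - p(k-5) - p(k-7) + p(k-12) + p(k-15) - ... (offsets j(3j∓1)/2, signs ++--, p(0)=1, p(<0)=0).
DP table for k = 0..178: p(0)=1, p(1)=1, p(2)=2, p(3)=3, p(4)=5, p(5)=7, p(6)=11, p(7)=15, p(8)=22, p(9)=30, p(10)=42, p(11)=56, p(12)=77, p(13)=101, p(14)=135, p(15)=176, p(16)=231, p(17)=297, p(18)=385, p(19)=490, p(20)=627, p(21)=792, p(22)=1002, p(23)=1255, p(24)=1575, p(25)=1958, p(26)=2436, p(27)=3010, p(28)=3718, p(29)=4565, p(30)=5604, p(31)=6842, p(32)=8349, p(33)=10143, p(34)=12310, p(35)=14883, p(36)=17977, p(37)=21637, p(38)=26015, p(39)=31185, p(40)=37338, p(41)=44583, p(42)=53174, p(43)=63261, p(44)=75175, p(45)=89134, p(46)=105558, p(47)=124754, p(48)=147273, p(49)=173525, p(50)=204226, p(51)=239943, p(52)=281589, p(53)=329931, p(54)=386155, p(55)=451276, p(56)=526823, p(57)=614154, p(58)=715220, p(59)=831820, p(60)=966467, p(61)=1121505, p(62)=1300156, p(63)=1505499, p(64)=1741630, p(65)=2012558, p(66)=2323520, p(67)=2679689, p(68)=3087735, p(69)=3554345, p(70)=4087968, p(71)=4697205, p(72)=5392783, p(73)=6185689, p(74)=7089500, p(75)=8118264, p(76)=9289091, p(77)=10619863, p(78)=12132164, p(79)=13848650, p(80)=15796476, p(81)=18004327, p(82)=20506255, p(83)=23338469, p(84)=26543660, p(85)=30167357, p(86)=34262962, p(87)=38887673, p(88)=44108109, p(89)=49995925, p(90)=56634173, p(91)=64112359, p(92)=72533807, p(93)=82010177, p(94)=92669720, p(95)=104651419, p(96)=118114304, p(97)=133230930, p(98)=150198136, p(99)=169229875, p(100)=190569292, p(101)=214481126, p(102)=241265379, p(103)=271248950, p(104)=304801365, p(105)=342325709, p(106)=384276336, p(107)=431149389, p(108)=483502844, p(109)=541946240, p(110)=607163746, p(111)=679903203, p(112)=761002156, p(113)=851376628, p(114)=952050665, p(115)=1064144451, p(116)=1188908248, p(117)=1327710076, p(118)=1482074143, p(119)=1653668665, p(120)=1844349560, p(121)=2056148051, p(122)=2291320912, p(123)=2552338241, p(124)=2841940500, p(125)=3163127352, p(126)=3519222692, p(127)=3913864295, p(128)=4351078600, p(129)=4835271870, p(130)=5371315400, p(131)=5964539504, p(132)=6620830889, p(133)=7346629512, p(134)=8149040695, p(135)=9035836076, p(136)=10015581680, p(137)=11097645016, p(138)=12292341831, p(139)=13610949895, p(140)=15065878135, p(141)=16670689208, p(142)=18440293320, p(143)=20390982757, p(144)=22540654445, p(145)=24908858009, p(146)=27517052599, p(147)=30388671978, p(148)=33549419497, p(149)=37027355200, p(150)=40853235313, p(151)=45060624582, p(152)=49686288421, p(153)=54770336324, p(154)=60356673280, p(155)=66493182097, p(156)=73232243759, p(157)=80630964769, p(158)=88751778802, p(159)=97662728555, p(160)=107438159466, p(161)=118159068427, p(162)=129913904637, p(163)=142798995930, p(164)=156919475295, p(165)=172389800255, p(166)=189334822579, p(167)=207890420102, p(168)=228204732751, p(169)=250438925115, p(170)=274768617130, p(171)=301384802048, p(172)=330495499613, p(173)=362326859895, p(174)=397125074750, p(175)=435157697830, p(176)=476715857290, p(177)=522115831195, p(178)=571701605655.
Final step: p(179) = p(178) + p(177) - p(174) - p(172) + p(167) + p(164) - p(157) - p(153) + p(144) + p(139) - p(128) - p(122) + p(109) + p(102) - p(87) - p(79) + p(62) + p(53) - p(34) - p(24) + p(3)
= 571701605655 + 522115831195 - 397125074750 - 330495499613 + 207890420102 + 156919475295 - 80630964769 - 54770336324 + 22540654445 + 13610949895 - 4351078600 - 2291320912 + 541946240 + 241265379 - 38887673 - 13848650 + 1300156 + 329931 - 12310 - 1575 + 3
= 625846753120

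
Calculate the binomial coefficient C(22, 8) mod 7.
3

Using Lucas' theorem:
Write n=22 and k=8 in base 7:
n in base 7: [3, 1]
k in base 7: [1, 1]
C(22,8) mod 7 = ∏ C(n_i, k_i) mod 7
Digit binomials (mod 7): C(3,1) = 3; C(1,1) = 1
Product: 3 × 1 = 3 ≡ 3 (mod 7)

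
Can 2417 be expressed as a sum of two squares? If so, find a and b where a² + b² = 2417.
4² + 49² (a=4, b=49)

Factorization: 2417 = 2417
By Fermat: n is sum of two squares iff every prime p ≡ 3 (mod 4) appears to even power.
All primes ≡ 3 (mod 4) appear to even power.
Search a = 0, 1, 2, … for 2417 - a² a perfect square: first hit at a = 4: 2417 - 16 = 2401 = 49².
2417 = 4² + 49² = 16 + 2401 ✓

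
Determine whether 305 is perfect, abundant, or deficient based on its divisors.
deficient

Proper divisors of 305: sum = 1 + 5 + 61 = 67
Since 67 < 305, 305 is deficient.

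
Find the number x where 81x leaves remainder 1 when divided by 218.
35

gcd(81, 218) = 1, so the inverse exists.
Extended Euclidean algorithm on (218, 81):
218 = 2 × 81 + 56  ⟹  56 = (1)·218 + (-2)·81
81 = 1 × 56 + 25  ⟹  25 = (-1)·218 + (3)·81
56 = 2 × 25 + 6  ⟹  6 = (3)·218 + (-8)·81
25 = 4 × 6 + 1  ⟹  1 = (-13)·218 + (35)·81
So (35)·81 ≡ 1 (mod 218), i.e. 81^(-1) ≡ 35 (mod 218).
Check: 81 × 35 = 2835 ≡ 1 (mod 218)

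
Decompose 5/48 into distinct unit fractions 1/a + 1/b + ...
1/10 + 1/240

Greedy algorithm:
5/48: ceiling(48/5) = 10, use 1/10
1/240: ceiling(240/1) = 240, use 1/240
Result: 5/48 = 1/10 + 1/240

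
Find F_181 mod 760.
1

Matrix identity: Q^n = [[F_(n+1), F_n], [F_n, F_(n-1)]] with Q = [[1,1],[1,0]].
n = 181 = 10110101₂. Square-and-multiply, entries mod 760:
Q^1 = [[1,1],[1,0]]
Q^2 = (Q^1)² = [[2,1],[1,1]]
Q^5 = (Q^2)²·Q = [[8,5],[5,3]]
Q^11 = (Q^5)²·Q = [[144,89],[89,55]]
Q^22 = (Q^11)² = [[537,231],[231,306]]
Q^45 = (Q^22)²·Q = [[663,490],[490,173]]
Q^90 = (Q^45)² = [[229,0],[0,229]]
Q^181 = (Q^90)²·Q = [[1,1],[1,0]]
F_181 mod 760 = Q^181[0][1] = 1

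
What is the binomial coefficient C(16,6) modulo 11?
0

Using Lucas' theorem:
Write n=16 and k=6 in base 11:
n in base 11: [1, 5]
k in base 11: [0, 6]
C(16,6) mod 11 = ∏ C(n_i, k_i) mod 11
Digit binomials (mod 11): C(1,0) = 1; C(5,6) = 0 (k_i > n_i)
Product: 1 × 0 = 0 ≡ 0 (mod 11)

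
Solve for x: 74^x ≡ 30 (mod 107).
90

Baby-step giant-step with step n = ⌈√107⌉ = 11.
Baby steps 74^j mod 107 (j:value) for j=0..10: 0:1, 1:74, 2:19, 3:15, 4:40, 5:71, 6:11, 7:65, 8:102, 9:58, 10:12.
Giant-step multiplier: 74^(-11) ≡ 74^(106-11) = 74^95 ≡ 97 (mod 107).
Giant steps γ_i = 30·97^i mod 107: γ_0=30, γ_1=21, γ_2=4, γ_3=67, γ_4=79, γ_5=66, γ_6=89, γ_7=73, γ_8=19 (in table at j=2).
x = i·n + j = 8·11 + 2 = 90.
Check: 74^90 ≡ 30 (mod 107).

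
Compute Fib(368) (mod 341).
21

Matrix identity: Q^n = [[F_(n+1), F_n], [F_n, F_(n-1)]] with Q = [[1,1],[1,0]].
n = 368 = 101110000₂. Square-and-multiply, entries mod 341:
Q^1 = [[1,1],[1,0]]
Q^2 = (Q^1)² = [[2,1],[1,1]]
Q^5 = (Q^2)²·Q = [[8,5],[5,3]]
Q^11 = (Q^5)²·Q = [[144,89],[89,55]]
Q^23 = (Q^11)²·Q = [[333,13],[13,320]]
Q^46 = (Q^23)² = [[233,305],[305,269]]
Q^92 = (Q^46)² = [[2,1],[1,1]]
Q^184 = (Q^92)² = [[5,3],[3,2]]
Q^368 = (Q^184)² = [[34,21],[21,13]]
F_368 mod 341 = Q^368[0][1] = 21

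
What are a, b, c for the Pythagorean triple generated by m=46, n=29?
(1275, 2668, 2957)

Euclid's formula: a = m² - n², b = 2mn, c = m² + n²
m = 46, n = 29
a = 46² - 29² = 2116 - 841 = 1275
b = 2 × 46 × 29 = 2668
c = 46² + 29² = 2116 + 841 = 2957
Verification: 1275² + 2668² = 1625625 + 7118224 = 8743849 = 2957² ✓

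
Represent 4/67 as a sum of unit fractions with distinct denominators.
1/17 + 1/1139

Greedy algorithm:
4/67: ceiling(67/4) = 17, use 1/17
1/1139: ceiling(1139/1) = 1139, use 1/1139
Result: 4/67 = 1/17 + 1/1139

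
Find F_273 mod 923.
13

Matrix identity: Q^n = [[F_(n+1), F_n], [F_n, F_(n-1)]] with Q = [[1,1],[1,0]].
n = 273 = 100010001₂. Square-and-multiply, entries mod 923:
Q^1 = [[1,1],[1,0]]
Q^2 = (Q^1)² = [[2,1],[1,1]]
Q^4 = (Q^2)² = [[5,3],[3,2]]
Q^8 = (Q^4)² = [[34,21],[21,13]]
Q^17 = (Q^8)²·Q = [[738,674],[674,64]]
Q^34 = (Q^17)² = [[234,593],[593,564]]
Q^68 = (Q^34)² = [[285,638],[638,570]]
Q^136 = (Q^68)² = [[2,920],[920,5]]
Q^273 = (Q^136)²·Q = [[915,13],[13,902]]
F_273 mod 923 = Q^273[0][1] = 13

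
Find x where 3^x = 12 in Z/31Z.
19

Baby-step giant-step with step n = ⌈√31⌉ = 6.
Baby steps 3^j mod 31 (j:value) for j=0..5: 0:1, 1:3, 2:9, 3:27, 4:19, 5:26.
Giant-step multiplier: 3^(-6) ≡ 3^(30-6) = 3^24 ≡ 2 (mod 31).
Giant steps γ_i = 12·2^i mod 31: γ_0=12, γ_1=24, γ_2=17, γ_3=3 (in table at j=1).
x = i·n + j = 3·6 + 1 = 19.
Check: 3^19 ≡ 12 (mod 31).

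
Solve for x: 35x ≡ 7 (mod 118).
x ≡ 71 (mod 118)

gcd(35, 118) = 1, which divides 7, so solutions exist.
Find 35^(-1) mod 118 by the extended Euclidean algorithm:
118 = 3 × 35 + 13  ⟹  13 = (1)·118 + (-3)·35
35 = 2 × 13 + 9  ⟹  9 = (-2)·118 + (7)·35
13 = 1 × 9 + 4  ⟹  4 = (3)·118 + (-10)·35
9 = 2 × 4 + 1  ⟹  1 = (-8)·118 + (27)·35
So (27)·35 ≡ 1 (mod 118), i.e. 35^(-1) ≡ 27 (mod 118).
x ≡ 27 × 7 = 189 ≡ 71 (mod 118).
Check: 35 × 71 = 2485 ≡ 7 (mod 118).
Unique solution: x ≡ 71 (mod 118)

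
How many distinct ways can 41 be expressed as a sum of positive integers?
44583

p(n) counts ways to write n as a sum of positive integers (order ignored).
Euler's pentagonal recurrence: p(k) = p(k-1) + p(k-2) - p(k-5) - p(k-7) + p(k-12) + p(k-15) - ... (offsets j(3j∓1)/2, signs ++--, p(0)=1, p(<0)=0).
DP table for k = 0..40: p(0)=1, p(1)=1, p(2)=2, p(3)=3, p(4)=5, p(5)=7, p(6)=11, p(7)=15, p(8)=22, p(9)=30, p(10)=42, p(11)=56, p(12)=77, p(13)=101, p(14)=135, p(15)=176, p(16)=231, p(17)=297, p(18)=385, p(19)=490, p(20)=627, p(21)=792, p(22)=1002, p(23)=1255, p(24)=1575, p(25)=1958, p(26)=2436, p(27)=3010, p(28)=3718, p(29)=4565, p(30)=5604, p(31)=6842, p(32)=8349, p(33)=10143, p(34)=12310, p(35)=14883, p(36)=17977, p(37)=21637, p(38)=26015, p(39)=31185, p(40)=37338.
Final step: p(41) = p(40) + p(39) - p(36) - p(34) + p(29) + p(26) - p(19) - p(15) + p(6) + p(1)
= 37338 + 31185 - 17977 - 12310 + 4565 + 2436 - 490 - 176 + 11 + 1
= 44583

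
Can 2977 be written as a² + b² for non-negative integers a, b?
24² + 49² (a=24, b=49)

Factorization: 2977 = 13 × 229
By Fermat: n is sum of two squares iff every prime p ≡ 3 (mod 4) appears to even power.
All primes ≡ 3 (mod 4) appear to even power.
Search a = 0, 1, 2, … for 2977 - a² a perfect square: first hit at a = 24: 2977 - 576 = 2401 = 49².
2977 = 24² + 49² = 576 + 2401 ✓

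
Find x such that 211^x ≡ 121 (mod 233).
42

Baby-step giant-step with step n = ⌈√233⌉ = 16.
Baby steps 211^j mod 233 (j:value) for j=0..15: 0:1, 1:211, 2:18, 3:70, 4:91, 5:95, 6:7, 7:79, 8:126, 9:24, 10:171, 11:199, 12:49, 13:87, 14:183, 15:168.
Giant-step multiplier: 211^(-16) ≡ 211^(232-16) = 211^216 ≡ 51 (mod 233).
Giant steps γ_i = 121·51^i mod 233: γ_0=121, γ_1=113, γ_2=171 (in table at j=10).
x = i·n + j = 2·16 + 10 = 42.
Check: 211^42 ≡ 121 (mod 233).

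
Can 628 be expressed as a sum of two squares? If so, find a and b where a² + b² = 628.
12² + 22² (a=12, b=22)

Factorization: 628 = 2^2 × 157
By Fermat: n is sum of two squares iff every prime p ≡ 3 (mod 4) appears to even power.
All primes ≡ 3 (mod 4) appear to even power.
Search a = 0, 1, 2, … for 628 - a² a perfect square: first hit at a = 12: 628 - 144 = 484 = 22².
628 = 12² + 22² = 144 + 484 ✓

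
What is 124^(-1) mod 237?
151

gcd(124, 237) = 1, so the inverse exists.
Extended Euclidean algorithm on (237, 124):
237 = 1 × 124 + 113  ⟹  113 = (1)·237 + (-1)·124
124 = 1 × 113 + 11  ⟹  11 = (-1)·237 + (2)·124
113 = 10 × 11 + 3  ⟹  3 = (11)·237 + (-21)·124
11 = 3 × 3 + 2  ⟹  2 = (-34)·237 + (65)·124
3 = 1 × 2 + 1  ⟹  1 = (45)·237 + (-86)·124
So (-86)·124 ≡ 1 (mod 237), i.e. 124^(-1) ≡ -86 ≡ 151 (mod 237).
Check: 124 × 151 = 18724 ≡ 1 (mod 237)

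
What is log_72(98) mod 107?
31

Baby-step giant-step with step n = ⌈√107⌉ = 11.
Baby steps 72^j mod 107 (j:value) for j=0..10: 0:1, 1:72, 2:48, 3:32, 4:57, 5:38, 6:61, 7:5, 8:39, 9:26, 10:53.
Giant-step multiplier: 72^(-11) ≡ 72^(106-11) = 72^95 ≡ 104 (mod 107).
Giant steps γ_i = 98·104^i mod 107: γ_0=98, γ_1=27, γ_2=26 (in table at j=9).
x = i·n + j = 2·11 + 9 = 31.
Check: 72^31 ≡ 98 (mod 107).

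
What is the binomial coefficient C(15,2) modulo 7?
0

Using Lucas' theorem:
Write n=15 and k=2 in base 7:
n in base 7: [2, 1]
k in base 7: [0, 2]
C(15,2) mod 7 = ∏ C(n_i, k_i) mod 7
Digit binomials (mod 7): C(2,0) = 1; C(1,2) = 0 (k_i > n_i)
Product: 1 × 0 = 0 ≡ 0 (mod 7)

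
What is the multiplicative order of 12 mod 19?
6

19 is prime, so ord(12) divides φ(19) = 18.
Divisors of 18: 1, 2, 3, 6, 9, 18.
Repeated squaring: 12^1 ≡ 12, 12^2 ≡ 11, 12^4 ≡ 7, 12^8 ≡ 11, 12^16 ≡ 7 (mod 19).
Test 12^d mod 19 for each divisor d in increasing order:
12^1 ≡ 12
12^2 ≡ 11
12^3 = 12^2·12^1 ≡ 18
12^6 = 12^4·12^2 ≡ 1  ← first divisor giving 1
The order is 6.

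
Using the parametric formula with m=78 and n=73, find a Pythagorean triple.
(755, 11388, 11413)

Euclid's formula: a = m² - n², b = 2mn, c = m² + n²
m = 78, n = 73
a = 78² - 73² = 6084 - 5329 = 755
b = 2 × 78 × 73 = 11388
c = 78² + 73² = 6084 + 5329 = 11413
Verification: 755² + 11388² = 570025 + 129686544 = 130256569 = 11413² ✓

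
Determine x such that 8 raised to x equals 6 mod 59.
17

Baby-step giant-step with step n = ⌈√59⌉ = 8.
Baby steps 8^j mod 59 (j:value) for j=0..7: 0:1, 1:8, 2:5, 3:40, 4:25, 5:23, 6:7, 7:56.
Giant-step multiplier: 8^(-8) ≡ 8^(58-8) = 8^50 ≡ 27 (mod 59).
Giant steps γ_i = 6·27^i mod 59: γ_0=6, γ_1=44, γ_2=8 (in table at j=1).
x = i·n + j = 2·8 + 1 = 17.
Check: 8^17 ≡ 6 (mod 59).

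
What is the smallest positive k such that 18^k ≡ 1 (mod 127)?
63

127 is prime, so ord(18) divides φ(127) = 126.
Divisors of 126: 1, 2, 3, 6, 7, 9, 14, 18, 21, 42, 63, 126.
Repeated squaring: 18^1 ≡ 18, 18^2 ≡ 70, 18^4 ≡ 74, 18^8 ≡ 15, 18^16 ≡ 98, 18^32 ≡ 79, 18^64 ≡ 18 (mod 127).
Test 18^d mod 127 for each divisor d in increasing order:
18^1 ≡ 18
18^2 ≡ 70
18^3 = 18^2·18^1 ≡ 117
18^6 = 18^4·18^2 ≡ 100
18^7 = 18^4·18^2·18^1 ≡ 22
18^9 = 18^8·18^1 ≡ 16
18^14 = 18^8·18^4·18^2 ≡ 103
18^18 = 18^16·18^2 ≡ 2
18^21 = 18^16·18^4·18^1 ≡ 107
18^42 = 18^32·18^8·18^2 ≡ 19
18^63 = 18^32·18^16·18^8·18^4·18^2·18^1 ≡ 1  ← first divisor giving 1
The order is 63.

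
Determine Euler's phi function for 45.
24

45 = 3^2 × 5
φ(n) = n × ∏(1 - 1/p) for each prime p dividing n
φ(45) = 45 × (1 - 1/3) × (1 - 1/5) = 24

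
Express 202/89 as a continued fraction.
[2; 3, 1, 2, 2, 3]

Euclidean algorithm steps:
202 = 2 × 89 + 24
89 = 3 × 24 + 17
24 = 1 × 17 + 7
17 = 2 × 7 + 3
7 = 2 × 3 + 1
3 = 3 × 1 + 0
Continued fraction: [2; 3, 1, 2, 2, 3]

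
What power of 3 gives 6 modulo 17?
15

Baby-step giant-step with step n = ⌈√17⌉ = 5.
Baby steps 3^j mod 17 (j:value) for j=0..4: 0:1, 1:3, 2:9, 3:10, 4:13.
Giant-step multiplier: 3^(-5) ≡ 3^(16-5) = 3^11 ≡ 7 (mod 17).
Giant steps γ_i = 6·7^i mod 17: γ_0=6, γ_1=8, γ_2=5, γ_3=1 (in table at j=0).
x = i·n + j = 3·5 + 0 = 15.
Check: 3^15 ≡ 6 (mod 17).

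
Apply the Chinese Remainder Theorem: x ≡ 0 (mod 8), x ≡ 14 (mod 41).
96

Using Chinese Remainder Theorem:
M = 8 × 41 = 328
M1 = 41, M2 = 8
y1 = 41^(-1) mod 8 = 1
y2 = 8^(-1) mod 41 = 36
x = (0×41×1 + 14×8×36) mod 328 = 96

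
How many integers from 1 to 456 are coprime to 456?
144

456 = 2^3 × 3 × 19
φ(n) = n × ∏(1 - 1/p) for each prime p dividing n
φ(456) = 456 × (1 - 1/2) × (1 - 1/3) × (1 - 1/19) = 144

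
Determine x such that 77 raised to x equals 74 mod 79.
35

Baby-step giant-step with step n = ⌈√79⌉ = 9.
Baby steps 77^j mod 79 (j:value) for j=0..8: 0:1, 1:77, 2:4, 3:71, 4:16, 5:47, 6:64, 7:30, 8:19.
Giant-step multiplier: 77^(-9) ≡ 77^(78-9) = 77^69 ≡ 27 (mod 79).
Giant steps γ_i = 74·27^i mod 79: γ_0=74, γ_1=23, γ_2=68, γ_3=19 (in table at j=8).
x = i·n + j = 3·9 + 8 = 35.
Check: 77^35 ≡ 74 (mod 79).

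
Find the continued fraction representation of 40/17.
[2; 2, 1, 5]

Euclidean algorithm steps:
40 = 2 × 17 + 6
17 = 2 × 6 + 5
6 = 1 × 5 + 1
5 = 5 × 1 + 0
Continued fraction: [2; 2, 1, 5]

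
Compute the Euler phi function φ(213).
140

213 = 3 × 71
φ(n) = n × ∏(1 - 1/p) for each prime p dividing n
φ(213) = 213 × (1 - 1/3) × (1 - 1/71) = 140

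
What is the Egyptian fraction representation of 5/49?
1/10 + 1/490

Greedy algorithm:
5/49: ceiling(49/5) = 10, use 1/10
1/490: ceiling(490/1) = 490, use 1/490
Result: 5/49 = 1/10 + 1/490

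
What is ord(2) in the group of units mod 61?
60

61 is prime, so ord(2) divides φ(61) = 60.
Divisors of 60: 1, 2, 3, 4, 5, 6, 10, 12, 15, 20, 30, 60.
Repeated squaring: 2^1 ≡ 2, 2^2 ≡ 4, 2^4 ≡ 16, 2^8 ≡ 12, 2^16 ≡ 22, 2^32 ≡ 57 (mod 61).
Test 2^d mod 61 for each divisor d in increasing order:
2^1 ≡ 2
2^2 ≡ 4
2^3 = 2^2·2^1 ≡ 8
2^4 ≡ 16
2^5 = 2^4·2^1 ≡ 32
2^6 = 2^4·2^2 ≡ 3
2^10 = 2^8·2^2 ≡ 48
2^12 = 2^8·2^4 ≡ 9
2^15 = 2^8·2^4·2^2·2^1 ≡ 11
2^20 = 2^16·2^4 ≡ 47
2^30 = 2^16·2^8·2^4·2^2 ≡ 60
2^60 = 2^32·2^16·2^8·2^4 ≡ 1  ← first divisor giving 1
The order is 60.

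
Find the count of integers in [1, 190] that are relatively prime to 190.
72

190 = 2 × 5 × 19
φ(n) = n × ∏(1 - 1/p) for each prime p dividing n
φ(190) = 190 × (1 - 1/2) × (1 - 1/5) × (1 - 1/19) = 72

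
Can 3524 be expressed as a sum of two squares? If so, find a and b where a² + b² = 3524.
32² + 50² (a=32, b=50)

Factorization: 3524 = 2^2 × 881
By Fermat: n is sum of two squares iff every prime p ≡ 3 (mod 4) appears to even power.
All primes ≡ 3 (mod 4) appear to even power.
Search a = 0, 1, 2, … for 3524 - a² a perfect square: first hit at a = 32: 3524 - 1024 = 2500 = 50².
3524 = 32² + 50² = 1024 + 2500 ✓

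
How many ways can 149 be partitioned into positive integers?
37027355200

p(n) counts ways to write n as a sum of positive integers (order ignored).
Euler's pentagonal recurrence: p(k) = p(k-1) + p(k-2) - p(k-5) - p(k-7) + p(k-12) + p(k-15) - ... (offsets j(3j∓1)/2, signs ++--, p(0)=1, p(<0)=0).
DP table for k = 0..148: p(0)=1, p(1)=1, p(2)=2, p(3)=3, p(4)=5, p(5)=7, p(6)=11, p(7)=15, p(8)=22, p(9)=30, p(10)=42, p(11)=56, p(12)=77, p(13)=101, p(14)=135, p(15)=176, p(16)=231, p(17)=297, p(18)=385, p(19)=490, p(20)=627, p(21)=792, p(22)=1002, p(23)=1255, p(24)=1575, p(25)=1958, p(26)=2436, p(27)=3010, p(28)=3718, p(29)=4565, p(30)=5604, p(31)=6842, p(32)=8349, p(33)=10143, p(34)=12310, p(35)=14883, p(36)=17977, p(37)=21637, p(38)=26015, p(39)=31185, p(40)=37338, p(41)=44583, p(42)=53174, p(43)=63261, p(44)=75175, p(45)=89134, p(46)=105558, p(47)=124754, p(48)=147273, p(49)=173525, p(50)=204226, p(51)=239943, p(52)=281589, p(53)=329931, p(54)=386155, p(55)=451276, p(56)=526823, p(57)=614154, p(58)=715220, p(59)=831820, p(60)=966467, p(61)=1121505, p(62)=1300156, p(63)=1505499, p(64)=1741630, p(65)=2012558, p(66)=2323520, p(67)=2679689, p(68)=3087735, p(69)=3554345, p(70)=4087968, p(71)=4697205, p(72)=5392783, p(73)=6185689, p(74)=7089500, p(75)=8118264, p(76)=9289091, p(77)=10619863, p(78)=12132164, p(79)=13848650, p(80)=15796476, p(81)=18004327, p(82)=20506255, p(83)=23338469, p(84)=26543660, p(85)=30167357, p(86)=34262962, p(87)=38887673, p(88)=44108109, p(89)=49995925, p(90)=56634173, p(91)=64112359, p(92)=72533807, p(93)=82010177, p(94)=92669720, p(95)=104651419, p(96)=118114304, p(97)=133230930, p(98)=150198136, p(99)=169229875, p(100)=190569292, p(101)=214481126, p(102)=241265379, p(103)=271248950, p(104)=304801365, p(105)=342325709, p(106)=384276336, p(107)=431149389, p(108)=483502844, p(109)=541946240, p(110)=607163746, p(111)=679903203, p(112)=761002156, p(113)=851376628, p(114)=952050665, p(115)=1064144451, p(116)=1188908248, p(117)=1327710076, p(118)=1482074143, p(119)=1653668665, p(120)=1844349560, p(121)=2056148051, p(122)=2291320912, p(123)=2552338241, p(124)=2841940500, p(125)=3163127352, p(126)=3519222692, p(127)=3913864295, p(128)=4351078600, p(129)=4835271870, p(130)=5371315400, p(131)=5964539504, p(132)=6620830889, p(133)=7346629512, p(134)=8149040695, p(135)=9035836076, p(136)=10015581680, p(137)=11097645016, p(138)=12292341831, p(139)=13610949895, p(140)=15065878135, p(141)=16670689208, p(142)=18440293320, p(143)=20390982757, p(144)=22540654445, p(145)=24908858009, p(146)=27517052599, p(147)=30388671978, p(148)=33549419497.
Final step: p(149) = p(148) + p(147) - p(144) - p(142) + p(137) + p(134) - p(127) - p(123) + p(114) + p(109) - p(98) - p(92) + p(79) + p(72) - p(57) - p(49) + p(32) + p(23) - p(4)
= 33549419497 + 30388671978 - 22540654445 - 18440293320 + 11097645016 + 8149040695 - 3913864295 - 2552338241 + 952050665 + 541946240 - 150198136 - 72533807 + 13848650 + 5392783 - 614154 - 173525 + 8349 + 1255 - 5
= 37027355200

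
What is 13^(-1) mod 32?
5

gcd(13, 32) = 1, so the inverse exists.
Extended Euclidean algorithm on (32, 13):
32 = 2 × 13 + 6  ⟹  6 = (1)·32 + (-2)·13
13 = 2 × 6 + 1  ⟹  1 = (-2)·32 + (5)·13
So (5)·13 ≡ 1 (mod 32), i.e. 13^(-1) ≡ 5 (mod 32).
Check: 13 × 5 = 65 ≡ 1 (mod 32)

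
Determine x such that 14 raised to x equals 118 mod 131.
29

Baby-step giant-step with step n = ⌈√131⌉ = 12.
Baby steps 14^j mod 131 (j:value) for j=0..11: 0:1, 1:14, 2:65, 3:124, 4:33, 5:69, 6:49, 7:31, 8:41, 9:50, 10:45, 11:106.
Giant-step multiplier: 14^(-12) ≡ 14^(130-12) = 14^118 ≡ 64 (mod 131).
Giant steps γ_i = 118·64^i mod 131: γ_0=118, γ_1=85, γ_2=69 (in table at j=5).
x = i·n + j = 2·12 + 5 = 29.
Check: 14^29 ≡ 118 (mod 131).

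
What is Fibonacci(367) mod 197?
59

Matrix identity: Q^n = [[F_(n+1), F_n], [F_n, F_(n-1)]] with Q = [[1,1],[1,0]].
n = 367 = 101101111₂. Square-and-multiply, entries mod 197:
Q^1 = [[1,1],[1,0]]
Q^2 = (Q^1)² = [[2,1],[1,1]]
Q^5 = (Q^2)²·Q = [[8,5],[5,3]]
Q^11 = (Q^5)²·Q = [[144,89],[89,55]]
Q^22 = (Q^11)² = [[92,178],[178,111]]
Q^45 = (Q^22)²·Q = [[43,157],[157,83]]
Q^91 = (Q^45)²·Q = [[182,100],[100,82]]
Q^183 = (Q^91)²·Q = [[180,178],[178,2]]
Q^367 = (Q^183)²·Q = [[147,59],[59,88]]
F_367 mod 197 = Q^367[0][1] = 59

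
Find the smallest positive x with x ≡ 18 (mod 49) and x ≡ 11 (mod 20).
851

Using Chinese Remainder Theorem:
M = 49 × 20 = 980
M1 = 20, M2 = 49
y1 = 20^(-1) mod 49 = 27
y2 = 49^(-1) mod 20 = 9
x = (18×20×27 + 11×49×9) mod 980 = 851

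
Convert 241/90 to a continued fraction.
[2; 1, 2, 9, 1, 2]

Euclidean algorithm steps:
241 = 2 × 90 + 61
90 = 1 × 61 + 29
61 = 2 × 29 + 3
29 = 9 × 3 + 2
3 = 1 × 2 + 1
2 = 2 × 1 + 0
Continued fraction: [2; 1, 2, 9, 1, 2]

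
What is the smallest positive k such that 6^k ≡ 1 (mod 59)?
58

59 is prime, so ord(6) divides φ(59) = 58.
Divisors of 58: 1, 2, 29, 58.
Repeated squaring: 6^1 ≡ 6, 6^2 ≡ 36, 6^4 ≡ 57, 6^8 ≡ 4, 6^16 ≡ 16, 6^32 ≡ 20 (mod 59).
Test 6^d mod 59 for each divisor d in increasing order:
6^1 ≡ 6
6^2 ≡ 36
6^29 = 6^16·6^8·6^4·6^1 ≡ 58
6^58 = 6^32·6^16·6^8·6^2 ≡ 1  ← first divisor giving 1
The order is 58.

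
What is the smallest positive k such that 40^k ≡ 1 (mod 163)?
9

163 is prime, so ord(40) divides φ(163) = 162.
Divisors of 162: 1, 2, 3, 6, 9, 18, 27, 54, 81, 162.
Repeated squaring: 40^1 ≡ 40, 40^2 ≡ 133, 40^4 ≡ 85, 40^8 ≡ 53, 40^16 ≡ 38, 40^32 ≡ 140, 40^64 ≡ 40, 40^128 ≡ 133 (mod 163).
Test 40^d mod 163 for each divisor d in increasing order:
40^1 ≡ 40
40^2 ≡ 133
40^3 = 40^2·40^1 ≡ 104
40^6 = 40^4·40^2 ≡ 58
40^9 = 40^8·40^1 ≡ 1  ← first divisor giving 1
The order is 9.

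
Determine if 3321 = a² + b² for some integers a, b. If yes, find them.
36² + 45² (a=36, b=45)

Factorization: 3321 = 3^4 × 41
By Fermat: n is sum of two squares iff every prime p ≡ 3 (mod 4) appears to even power.
All primes ≡ 3 (mod 4) appear to even power.
Search a = 0, 1, 2, … for 3321 - a² a perfect square: first hit at a = 36: 3321 - 1296 = 2025 = 45².
3321 = 36² + 45² = 1296 + 2025 ✓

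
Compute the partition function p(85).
30167357

p(n) counts ways to write n as a sum of positive integers (order ignored).
Euler's pentagonal recurrence: p(k) = p(k-1) + p(k-2) - p(k-5) - p(k-7) + p(k-12) + p(k-15) - ... (offsets j(3j∓1)/2, signs ++--, p(0)=1, p(<0)=0).
DP table for k = 0..84: p(0)=1, p(1)=1, p(2)=2, p(3)=3, p(4)=5, p(5)=7, p(6)=11, p(7)=15, p(8)=22, p(9)=30, p(10)=42, p(11)=56, p(12)=77, p(13)=101, p(14)=135, p(15)=176, p(16)=231, p(17)=297, p(18)=385, p(19)=490, p(20)=627, p(21)=792, p(22)=1002, p(23)=1255, p(24)=1575, p(25)=1958, p(26)=2436, p(27)=3010, p(28)=3718, p(29)=4565, p(30)=5604, p(31)=6842, p(32)=8349, p(33)=10143, p(34)=12310, p(35)=14883, p(36)=17977, p(37)=21637, p(38)=26015, p(39)=31185, p(40)=37338, p(41)=44583, p(42)=53174, p(43)=63261, p(44)=75175, p(45)=89134, p(46)=105558, p(47)=124754, p(48)=147273, p(49)=173525, p(50)=204226, p(51)=239943, p(52)=281589, p(53)=329931, p(54)=386155, p(55)=451276, p(56)=526823, p(57)=614154, p(58)=715220, p(59)=831820, p(60)=966467, p(61)=1121505, p(62)=1300156, p(63)=1505499, p(64)=1741630, p(65)=2012558, p(66)=2323520, p(67)=2679689, p(68)=3087735, p(69)=3554345, p(70)=4087968, p(71)=4697205, p(72)=5392783, p(73)=6185689, p(74)=7089500, p(75)=8118264, p(76)=9289091, p(77)=10619863, p(78)=12132164, p(79)=13848650, p(80)=15796476, p(81)=18004327, p(82)=20506255, p(83)=23338469, p(84)=26543660.
Final step: p(85) = p(84) + p(83) - p(80) - p(78) + p(73) + p(70) - p(63) - p(59) + p(50) + p(45) - p(34) - p(28) + p(15) + p(8)
= 26543660 + 23338469 - 15796476 - 12132164 + 6185689 + 4087968 - 1505499 - 831820 + 204226 + 89134 - 12310 - 3718 + 176 + 22
= 30167357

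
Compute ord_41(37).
5

41 is prime, so ord(37) divides φ(41) = 40.
Divisors of 40: 1, 2, 4, 5, 8, 10, 20, 40.
Repeated squaring: 37^1 ≡ 37, 37^2 ≡ 16, 37^4 ≡ 10, 37^8 ≡ 18, 37^16 ≡ 37, 37^32 ≡ 16 (mod 41).
Test 37^d mod 41 for each divisor d in increasing order:
37^1 ≡ 37
37^2 ≡ 16
37^4 ≡ 10
37^5 = 37^4·37^1 ≡ 1  ← first divisor giving 1
The order is 5.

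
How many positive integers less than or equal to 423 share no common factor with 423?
276

423 = 3^2 × 47
φ(n) = n × ∏(1 - 1/p) for each prime p dividing n
φ(423) = 423 × (1 - 1/3) × (1 - 1/47) = 276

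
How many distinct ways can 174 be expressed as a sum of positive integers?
397125074750

p(n) counts ways to write n as a sum of positive integers (order ignored).
Euler's pentagonal recurrence: p(k) = p(k-1) + p(k-2) - p(k-5) - p(k-7) + p(k-12) + p(k-15) - ... (offsets j(3j∓1)/2, signs ++--, p(0)=1, p(<0)=0).
DP table for k = 0..173: p(0)=1, p(1)=1, p(2)=2, p(3)=3, p(4)=5, p(5)=7, p(6)=11, p(7)=15, p(8)=22, p(9)=30, p(10)=42, p(11)=56, p(12)=77, p(13)=101, p(14)=135, p(15)=176, p(16)=231, p(17)=297, p(18)=385, p(19)=490, p(20)=627, p(21)=792, p(22)=1002, p(23)=1255, p(24)=1575, p(25)=1958, p(26)=2436, p(27)=3010, p(28)=3718, p(29)=4565, p(30)=5604, p(31)=6842, p(32)=8349, p(33)=10143, p(34)=12310, p(35)=14883, p(36)=17977, p(37)=21637, p(38)=26015, p(39)=31185, p(40)=37338, p(41)=44583, p(42)=53174, p(43)=63261, p(44)=75175, p(45)=89134, p(46)=105558, p(47)=124754, p(48)=147273, p(49)=173525, p(50)=204226, p(51)=239943, p(52)=281589, p(53)=329931, p(54)=386155, p(55)=451276, p(56)=526823, p(57)=614154, p(58)=715220, p(59)=831820, p(60)=966467, p(61)=1121505, p(62)=1300156, p(63)=1505499, p(64)=1741630, p(65)=2012558, p(66)=2323520, p(67)=2679689, p(68)=3087735, p(69)=3554345, p(70)=4087968, p(71)=4697205, p(72)=5392783, p(73)=6185689, p(74)=7089500, p(75)=8118264, p(76)=9289091, p(77)=10619863, p(78)=12132164, p(79)=13848650, p(80)=15796476, p(81)=18004327, p(82)=20506255, p(83)=23338469, p(84)=26543660, p(85)=30167357, p(86)=34262962, p(87)=38887673, p(88)=44108109, p(89)=49995925, p(90)=56634173, p(91)=64112359, p(92)=72533807, p(93)=82010177, p(94)=92669720, p(95)=104651419, p(96)=118114304, p(97)=133230930, p(98)=150198136, p(99)=169229875, p(100)=190569292, p(101)=214481126, p(102)=241265379, p(103)=271248950, p(104)=304801365, p(105)=342325709, p(106)=384276336, p(107)=431149389, p(108)=483502844, p(109)=541946240, p(110)=607163746, p(111)=679903203, p(112)=761002156, p(113)=851376628, p(114)=952050665, p(115)=1064144451, p(116)=1188908248, p(117)=1327710076, p(118)=1482074143, p(119)=1653668665, p(120)=1844349560, p(121)=2056148051, p(122)=2291320912, p(123)=2552338241, p(124)=2841940500, p(125)=3163127352, p(126)=3519222692, p(127)=3913864295, p(128)=4351078600, p(129)=4835271870, p(130)=5371315400, p(131)=5964539504, p(132)=6620830889, p(133)=7346629512, p(134)=8149040695, p(135)=9035836076, p(136)=10015581680, p(137)=11097645016, p(138)=12292341831, p(139)=13610949895, p(140)=15065878135, p(141)=16670689208, p(142)=18440293320, p(143)=20390982757, p(144)=22540654445, p(145)=24908858009, p(146)=27517052599, p(147)=30388671978, p(148)=33549419497, p(149)=37027355200, p(150)=40853235313, p(151)=45060624582, p(152)=49686288421, p(153)=54770336324, p(154)=60356673280, p(155)=66493182097, p(156)=73232243759, p(157)=80630964769, p(158)=88751778802, p(159)=97662728555, p(160)=107438159466, p(161)=118159068427, p(162)=129913904637, p(163)=142798995930, p(164)=156919475295, p(165)=172389800255, p(166)=189334822579, p(167)=207890420102, p(168)=228204732751, p(169)=250438925115, p(170)=274768617130, p(171)=301384802048, p(172)=330495499613, p(173)=362326859895.
Final step: p(174) = p(173) + p(172) - p(169) - p(167) + p(162) + p(159) - p(152) - p(148) + p(139) + p(134) - p(123) - p(117) + p(104) + p(97) - p(82) - p(74) + p(57) + p(48) - p(29) - p(19)
= 362326859895 + 330495499613 - 250438925115 - 207890420102 + 129913904637 + 97662728555 - 49686288421 - 33549419497 + 13610949895 + 8149040695 - 2552338241 - 1327710076 + 304801365 + 133230930 - 20506255 - 7089500 + 614154 + 147273 - 4565 - 490
= 397125074750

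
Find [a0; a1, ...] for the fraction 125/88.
[1; 2, 2, 1, 1, 1, 4]

Euclidean algorithm steps:
125 = 1 × 88 + 37
88 = 2 × 37 + 14
37 = 2 × 14 + 9
14 = 1 × 9 + 5
9 = 1 × 5 + 4
5 = 1 × 4 + 1
4 = 4 × 1 + 0
Continued fraction: [1; 2, 2, 1, 1, 1, 4]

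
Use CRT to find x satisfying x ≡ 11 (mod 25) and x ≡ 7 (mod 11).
161

Using Chinese Remainder Theorem:
M = 25 × 11 = 275
M1 = 11, M2 = 25
y1 = 11^(-1) mod 25 = 16
y2 = 25^(-1) mod 11 = 4
x = (11×11×16 + 7×25×4) mod 275 = 161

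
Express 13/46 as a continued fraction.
[0; 3, 1, 1, 6]

Euclidean algorithm steps:
13 = 0 × 46 + 13
46 = 3 × 13 + 7
13 = 1 × 7 + 6
7 = 1 × 6 + 1
6 = 6 × 1 + 0
Continued fraction: [0; 3, 1, 1, 6]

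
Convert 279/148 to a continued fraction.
[1; 1, 7, 1, 2, 2, 2]

Euclidean algorithm steps:
279 = 1 × 148 + 131
148 = 1 × 131 + 17
131 = 7 × 17 + 12
17 = 1 × 12 + 5
12 = 2 × 5 + 2
5 = 2 × 2 + 1
2 = 2 × 1 + 0
Continued fraction: [1; 1, 7, 1, 2, 2, 2]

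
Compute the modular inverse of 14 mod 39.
14

gcd(14, 39) = 1, so the inverse exists.
Extended Euclidean algorithm on (39, 14):
39 = 2 × 14 + 11  ⟹  11 = (1)·39 + (-2)·14
14 = 1 × 11 + 3  ⟹  3 = (-1)·39 + (3)·14
11 = 3 × 3 + 2  ⟹  2 = (4)·39 + (-11)·14
3 = 1 × 2 + 1  ⟹  1 = (-5)·39 + (14)·14
So (14)·14 ≡ 1 (mod 39), i.e. 14^(-1) ≡ 14 (mod 39).
Check: 14 × 14 = 196 ≡ 1 (mod 39)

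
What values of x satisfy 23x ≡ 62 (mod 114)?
x ≡ 82 (mod 114)

gcd(23, 114) = 1, which divides 62, so solutions exist.
Find 23^(-1) mod 114 by the extended Euclidean algorithm:
114 = 4 × 23 + 22  ⟹  22 = (1)·114 + (-4)·23
23 = 1 × 22 + 1  ⟹  1 = (-1)·114 + (5)·23
So (5)·23 ≡ 1 (mod 114), i.e. 23^(-1) ≡ 5 (mod 114).
x ≡ 5 × 62 = 310 ≡ 82 (mod 114).
Check: 23 × 82 = 1886 ≡ 62 (mod 114).
Unique solution: x ≡ 82 (mod 114)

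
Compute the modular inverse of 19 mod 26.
11

gcd(19, 26) = 1, so the inverse exists.
Extended Euclidean algorithm on (26, 19):
26 = 1 × 19 + 7  ⟹  7 = (1)·26 + (-1)·19
19 = 2 × 7 + 5  ⟹  5 = (-2)·26 + (3)·19
7 = 1 × 5 + 2  ⟹  2 = (3)·26 + (-4)·19
5 = 2 × 2 + 1  ⟹  1 = (-8)·26 + (11)·19
So (11)·19 ≡ 1 (mod 26), i.e. 19^(-1) ≡ 11 (mod 26).
Check: 19 × 11 = 209 ≡ 1 (mod 26)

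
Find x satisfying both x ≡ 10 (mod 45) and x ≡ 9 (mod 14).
415

Using Chinese Remainder Theorem:
M = 45 × 14 = 630
M1 = 14, M2 = 45
y1 = 14^(-1) mod 45 = 29
y2 = 45^(-1) mod 14 = 5
x = (10×14×29 + 9×45×5) mod 630 = 415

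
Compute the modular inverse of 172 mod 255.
43

gcd(172, 255) = 1, so the inverse exists.
Extended Euclidean algorithm on (255, 172):
255 = 1 × 172 + 83  ⟹  83 = (1)·255 + (-1)·172
172 = 2 × 83 + 6  ⟹  6 = (-2)·255 + (3)·172
83 = 13 × 6 + 5  ⟹  5 = (27)·255 + (-40)·172
6 = 1 × 5 + 1  ⟹  1 = (-29)·255 + (43)·172
So (43)·172 ≡ 1 (mod 255), i.e. 172^(-1) ≡ 43 (mod 255).
Check: 172 × 43 = 7396 ≡ 1 (mod 255)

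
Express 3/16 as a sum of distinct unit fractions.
1/6 + 1/48

Greedy algorithm:
3/16: ceiling(16/3) = 6, use 1/6
1/48: ceiling(48/1) = 48, use 1/48
Result: 3/16 = 1/6 + 1/48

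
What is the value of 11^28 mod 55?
11

Repeated squaring. Binary of 28 = 11100.
11^1 ≡ 11 (mod 55); 11^2 ≡ 11 (mod 55); 11^4 ≡ 11 (mod 55); 11^8 ≡ 11 (mod 55); 11^16 ≡ 11 (mod 55)
11^28 = 11^4 × 11^8 × 11^16 ≡ 11 (mod 55)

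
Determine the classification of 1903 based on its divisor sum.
deficient

Proper divisors of 1903: sum = 1 + 11 + 173 = 185
Since 185 < 1903, 1903 is deficient.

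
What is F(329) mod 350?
279

Matrix identity: Q^n = [[F_(n+1), F_n], [F_n, F_(n-1)]] with Q = [[1,1],[1,0]].
n = 329 = 101001001₂. Square-and-multiply, entries mod 350:
Q^1 = [[1,1],[1,0]]
Q^2 = (Q^1)² = [[2,1],[1,1]]
Q^5 = (Q^2)²·Q = [[8,5],[5,3]]
Q^10 = (Q^5)² = [[89,55],[55,34]]
Q^20 = (Q^10)² = [[96,115],[115,331]]
Q^41 = (Q^20)²·Q = [[146,41],[41,105]]
Q^82 = (Q^41)² = [[247,141],[141,106]]
Q^164 = (Q^82)² = [[40,73],[73,317]]
Q^329 = (Q^164)²·Q = [[90,279],[279,161]]
F_329 mod 350 = Q^329[0][1] = 279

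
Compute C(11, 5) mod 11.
0

Using Lucas' theorem:
Write n=11 and k=5 in base 11:
n in base 11: [1, 0]
k in base 11: [0, 5]
C(11,5) mod 11 = ∏ C(n_i, k_i) mod 11
Digit binomials (mod 11): C(1,0) = 1; C(0,5) = 0 (k_i > n_i)
Product: 1 × 0 = 0 ≡ 0 (mod 11)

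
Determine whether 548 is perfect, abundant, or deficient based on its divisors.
deficient

Proper divisors of 548: sum = 1 + 2 + 4 + 137 + 274 = 418
Since 418 < 548, 548 is deficient.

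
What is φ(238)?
96

238 = 2 × 7 × 17
φ(n) = n × ∏(1 - 1/p) for each prime p dividing n
φ(238) = 238 × (1 - 1/2) × (1 - 1/7) × (1 - 1/17) = 96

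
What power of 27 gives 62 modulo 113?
58

Baby-step giant-step with step n = ⌈√113⌉ = 11.
Baby steps 27^j mod 113 (j:value) for j=0..10: 0:1, 1:27, 2:51, 3:21, 4:2, 5:54, 6:102, 7:42, 8:4, 9:108, 10:91.
Giant-step multiplier: 27^(-11) ≡ 27^(112-11) = 27^101 ≡ 74 (mod 113).
Giant steps γ_i = 62·74^i mod 113: γ_0=62, γ_1=68, γ_2=60, γ_3=33, γ_4=69, γ_5=21 (in table at j=3).
x = i·n + j = 5·11 + 3 = 58.
Check: 27^58 ≡ 62 (mod 113).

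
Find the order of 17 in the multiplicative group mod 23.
22

23 is prime, so ord(17) divides φ(23) = 22.
Divisors of 22: 1, 2, 11, 22.
Repeated squaring: 17^1 ≡ 17, 17^2 ≡ 13, 17^4 ≡ 8, 17^8 ≡ 18, 17^16 ≡ 2 (mod 23).
Test 17^d mod 23 for each divisor d in increasing order:
17^1 ≡ 17
17^2 ≡ 13
17^11 = 17^8·17^2·17^1 ≡ 22
17^22 = 17^16·17^4·17^2 ≡ 1  ← first divisor giving 1
The order is 22.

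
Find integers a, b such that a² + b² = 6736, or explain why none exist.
56² + 60² (a=56, b=60)

Factorization: 6736 = 2^4 × 421
By Fermat: n is sum of two squares iff every prime p ≡ 3 (mod 4) appears to even power.
All primes ≡ 3 (mod 4) appear to even power.
Search a = 0, 1, 2, … for 6736 - a² a perfect square: first hit at a = 56: 6736 - 3136 = 3600 = 60².
6736 = 56² + 60² = 3136 + 3600 ✓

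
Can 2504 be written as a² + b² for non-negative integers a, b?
2² + 50² (a=2, b=50)

Factorization: 2504 = 2^3 × 313
By Fermat: n is sum of two squares iff every prime p ≡ 3 (mod 4) appears to even power.
All primes ≡ 3 (mod 4) appear to even power.
Search a = 0, 1, 2, … for 2504 - a² a perfect square: first hit at a = 2: 2504 - 4 = 2500 = 50².
2504 = 2² + 50² = 4 + 2500 ✓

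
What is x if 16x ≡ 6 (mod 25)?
x ≡ 16 (mod 25)

gcd(16, 25) = 1, which divides 6, so solutions exist.
Find 16^(-1) mod 25 by the extended Euclidean algorithm:
25 = 1 × 16 + 9  ⟹  9 = (1)·25 + (-1)·16
16 = 1 × 9 + 7  ⟹  7 = (-1)·25 + (2)·16
9 = 1 × 7 + 2  ⟹  2 = (2)·25 + (-3)·16
7 = 3 × 2 + 1  ⟹  1 = (-7)·25 + (11)·16
So (11)·16 ≡ 1 (mod 25), i.e. 16^(-1) ≡ 11 (mod 25).
x ≡ 11 × 6 = 66 ≡ 16 (mod 25).
Check: 16 × 16 = 256 ≡ 6 (mod 25).
Unique solution: x ≡ 16 (mod 25)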